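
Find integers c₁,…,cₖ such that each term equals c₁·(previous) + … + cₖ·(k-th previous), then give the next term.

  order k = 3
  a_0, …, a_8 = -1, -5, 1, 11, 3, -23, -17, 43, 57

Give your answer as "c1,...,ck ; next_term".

0,-2,-1 ; -69

  a_3 = 0·1 + -2·-5 + -1·-1 = 11
  a_4 = 0·11 + -2·1 + -1·-5 = 3
  a_5 = 0·3 + -2·11 + -1·1 = -23
  a_6 = 0·-23 + -2·3 + -1·11 = -17
  a_7 = 0·-17 + -2·-23 + -1·3 = 43
  a_8 = 0·43 + -2·-17 + -1·-23 = 57
  a_9 = 0·57 + -2·43 + -1·-17 = -69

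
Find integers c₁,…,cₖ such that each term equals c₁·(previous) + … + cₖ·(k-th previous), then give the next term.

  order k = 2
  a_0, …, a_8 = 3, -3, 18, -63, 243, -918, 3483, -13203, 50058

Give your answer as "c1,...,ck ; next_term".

-3,3 ; -189783

  a_2 = -3·-3 + 3·3 = 18
  a_3 = -3·18 + 3·-3 = -63
  a_4 = -3·-63 + 3·18 = 243
  a_5 = -3·243 + 3·-63 = -918
  a_6 = -3·-918 + 3·243 = 3483
  a_7 = -3·3483 + 3·-918 = -13203
  a_8 = -3·-13203 + 3·3483 = 50058
  a_9 = -3·50058 + 3·-13203 = -189783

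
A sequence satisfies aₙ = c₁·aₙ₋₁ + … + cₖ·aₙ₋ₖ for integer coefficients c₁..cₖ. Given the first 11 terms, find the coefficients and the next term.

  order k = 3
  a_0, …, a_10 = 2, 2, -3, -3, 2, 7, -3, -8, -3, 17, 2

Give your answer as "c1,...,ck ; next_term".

-1,-1,-2 ; -13

  a_3 = -1·-3 + -1·2 + -2·2 = -3
  a_4 = -1·-3 + -1·-3 + -2·2 = 2
  a_5 = -1·2 + -1·-3 + -2·-3 = 7
  a_6 = -1·7 + -1·2 + -2·-3 = -3
  a_7 = -1·-3 + -1·7 + -2·2 = -8
  a_8 = -1·-8 + -1·-3 + -2·7 = -3
  a_9 = -1·-3 + -1·-8 + -2·-3 = 17
  a_10 = -1·17 + -1·-3 + -2·-8 = 2
  a_11 = -1·2 + -1·17 + -2·-3 = -13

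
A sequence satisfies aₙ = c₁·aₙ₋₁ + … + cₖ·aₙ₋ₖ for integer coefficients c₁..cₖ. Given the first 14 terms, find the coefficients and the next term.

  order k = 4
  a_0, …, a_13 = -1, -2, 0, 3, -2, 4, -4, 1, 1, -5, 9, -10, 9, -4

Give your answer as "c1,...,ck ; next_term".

-1,0,0,-1 ; -5

  a_4 = -1·3 + 0·0 + 0·-2 + -1·-1 = -2
  a_5 = -1·-2 + 0·3 + 0·0 + -1·-2 = 4
  a_6 = -1·4 + 0·-2 + 0·3 + -1·0 = -4
  a_7 = -1·-4 + 0·4 + 0·-2 + -1·3 = 1
  a_8 = -1·1 + 0·-4 + 0·4 + -1·-2 = 1
  a_9 = -1·1 + 0·1 + 0·-4 + -1·4 = -5
  a_10 = -1·-5 + 0·1 + 0·1 + -1·-4 = 9
  a_11 = -1·9 + 0·-5 + 0·1 + -1·1 = -10
  a_12 = -1·-10 + 0·9 + 0·-5 + -1·1 = 9
  a_13 = -1·9 + 0·-10 + 0·9 + -1·-5 = -4
  a_14 = -1·-4 + 0·9 + 0·-10 + -1·9 = -5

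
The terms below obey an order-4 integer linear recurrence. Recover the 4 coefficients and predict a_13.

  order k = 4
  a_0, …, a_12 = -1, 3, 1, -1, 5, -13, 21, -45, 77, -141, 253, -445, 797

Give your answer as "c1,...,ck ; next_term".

  a_4 = -1·-1 + 2·1 + 0·3 + -2·-1 = 5
  a_5 = -1·5 + 2·-1 + 0·1 + -2·3 = -13
  a_6 = -1·-13 + 2·5 + 0·-1 + -2·1 = 21
  a_7 = -1·21 + 2·-13 + 0·5 + -2·-1 = -45
  a_8 = -1·-45 + 2·21 + 0·-13 + -2·5 = 77
  a_9 = -1·77 + 2·-45 + 0·21 + -2·-13 = -141
  a_10 = -1·-141 + 2·77 + 0·-45 + -2·21 = 253
  a_11 = -1·253 + 2·-141 + 0·77 + -2·-45 = -445
  a_12 = -1·-445 + 2·253 + 0·-141 + -2·77 = 797
  a_13 = -1·797 + 2·-445 + 0·253 + -2·-141 = -1405

-1,2,0,-2 ; -1405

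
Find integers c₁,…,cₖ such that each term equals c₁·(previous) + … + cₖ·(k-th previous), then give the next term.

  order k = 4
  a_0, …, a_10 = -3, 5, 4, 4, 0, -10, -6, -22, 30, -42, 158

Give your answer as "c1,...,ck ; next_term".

  a_4 = -1·4 + 2·4 + -2·5 + -2·-3 = 0
  a_5 = -1·0 + 2·4 + -2·4 + -2·5 = -10
  a_6 = -1·-10 + 2·0 + -2·4 + -2·4 = -6
  a_7 = -1·-6 + 2·-10 + -2·0 + -2·4 = -22
  a_8 = -1·-22 + 2·-6 + -2·-10 + -2·0 = 30
  a_9 = -1·30 + 2·-22 + -2·-6 + -2·-10 = -42
  a_10 = -1·-42 + 2·30 + -2·-22 + -2·-6 = 158
  a_11 = -1·158 + 2·-42 + -2·30 + -2·-22 = -258

-1,2,-2,-2 ; -258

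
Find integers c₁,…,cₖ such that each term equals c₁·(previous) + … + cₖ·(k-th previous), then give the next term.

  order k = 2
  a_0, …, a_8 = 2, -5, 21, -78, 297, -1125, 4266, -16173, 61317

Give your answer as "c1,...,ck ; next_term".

  a_2 = -3·-5 + 3·2 = 21
  a_3 = -3·21 + 3·-5 = -78
  a_4 = -3·-78 + 3·21 = 297
  a_5 = -3·297 + 3·-78 = -1125
  a_6 = -3·-1125 + 3·297 = 4266
  a_7 = -3·4266 + 3·-1125 = -16173
  a_8 = -3·-16173 + 3·4266 = 61317
  a_9 = -3·61317 + 3·-16173 = -232470

-3,3 ; -232470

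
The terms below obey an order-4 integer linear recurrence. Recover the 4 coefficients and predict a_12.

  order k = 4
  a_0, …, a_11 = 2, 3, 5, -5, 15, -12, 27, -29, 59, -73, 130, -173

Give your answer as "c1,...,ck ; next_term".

  a_4 = -1·-5 + 1·5 + 1·3 + 1·2 = 15
  a_5 = -1·15 + 1·-5 + 1·5 + 1·3 = -12
  a_6 = -1·-12 + 1·15 + 1·-5 + 1·5 = 27
  a_7 = -1·27 + 1·-12 + 1·15 + 1·-5 = -29
  a_8 = -1·-29 + 1·27 + 1·-12 + 1·15 = 59
  a_9 = -1·59 + 1·-29 + 1·27 + 1·-12 = -73
  a_10 = -1·-73 + 1·59 + 1·-29 + 1·27 = 130
  a_11 = -1·130 + 1·-73 + 1·59 + 1·-29 = -173
  a_12 = -1·-173 + 1·130 + 1·-73 + 1·59 = 289

-1,1,1,1 ; 289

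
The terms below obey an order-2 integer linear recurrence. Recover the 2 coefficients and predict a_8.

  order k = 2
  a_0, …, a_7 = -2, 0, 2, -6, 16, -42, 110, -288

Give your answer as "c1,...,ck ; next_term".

  a_2 = -3·0 + -1·-2 = 2
  a_3 = -3·2 + -1·0 = -6
  a_4 = -3·-6 + -1·2 = 16
  a_5 = -3·16 + -1·-6 = -42
  a_6 = -3·-42 + -1·16 = 110
  a_7 = -3·110 + -1·-42 = -288
  a_8 = -3·-288 + -1·110 = 754

-3,-1 ; 754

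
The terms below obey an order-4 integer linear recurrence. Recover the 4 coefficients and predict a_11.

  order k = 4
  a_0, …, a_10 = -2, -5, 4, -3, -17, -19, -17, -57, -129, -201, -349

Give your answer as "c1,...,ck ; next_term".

1,0,2,2 ; -721

  a_4 = 1·-3 + 0·4 + 2·-5 + 2·-2 = -17
  a_5 = 1·-17 + 0·-3 + 2·4 + 2·-5 = -19
  a_6 = 1·-19 + 0·-17 + 2·-3 + 2·4 = -17
  a_7 = 1·-17 + 0·-19 + 2·-17 + 2·-3 = -57
  a_8 = 1·-57 + 0·-17 + 2·-19 + 2·-17 = -129
  a_9 = 1·-129 + 0·-57 + 2·-17 + 2·-19 = -201
  a_10 = 1·-201 + 0·-129 + 2·-57 + 2·-17 = -349
  a_11 = 1·-349 + 0·-201 + 2·-129 + 2·-57 = -721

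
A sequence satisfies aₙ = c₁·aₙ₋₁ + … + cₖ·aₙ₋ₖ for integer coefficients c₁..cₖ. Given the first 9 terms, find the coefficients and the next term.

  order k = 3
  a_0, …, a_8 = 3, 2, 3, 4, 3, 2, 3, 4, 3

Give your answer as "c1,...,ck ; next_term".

  a_3 = 1·3 + -1·2 + 1·3 = 4
  a_4 = 1·4 + -1·3 + 1·2 = 3
  a_5 = 1·3 + -1·4 + 1·3 = 2
  a_6 = 1·2 + -1·3 + 1·4 = 3
  a_7 = 1·3 + -1·2 + 1·3 = 4
  a_8 = 1·4 + -1·3 + 1·2 = 3
  a_9 = 1·3 + -1·4 + 1·3 = 2

1,-1,1 ; 2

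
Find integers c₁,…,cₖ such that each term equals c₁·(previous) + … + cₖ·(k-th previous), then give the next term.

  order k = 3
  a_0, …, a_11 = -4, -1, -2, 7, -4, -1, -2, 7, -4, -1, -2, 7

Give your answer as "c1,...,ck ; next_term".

-1,-1,-1 ; -4

  a_3 = -1·-2 + -1·-1 + -1·-4 = 7
  a_4 = -1·7 + -1·-2 + -1·-1 = -4
  a_5 = -1·-4 + -1·7 + -1·-2 = -1
  a_6 = -1·-1 + -1·-4 + -1·7 = -2
  a_7 = -1·-2 + -1·-1 + -1·-4 = 7
  a_8 = -1·7 + -1·-2 + -1·-1 = -4
  a_9 = -1·-4 + -1·7 + -1·-2 = -1
  a_10 = -1·-1 + -1·-4 + -1·7 = -2
  a_11 = -1·-2 + -1·-1 + -1·-4 = 7
  a_12 = -1·7 + -1·-2 + -1·-1 = -4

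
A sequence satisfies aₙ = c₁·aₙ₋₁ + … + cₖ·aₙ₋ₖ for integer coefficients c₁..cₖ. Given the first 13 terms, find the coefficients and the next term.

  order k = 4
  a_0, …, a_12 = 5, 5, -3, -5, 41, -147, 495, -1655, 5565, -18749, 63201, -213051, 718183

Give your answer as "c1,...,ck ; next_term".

-4,-2,1,2 ; -2420927

  a_4 = -4·-5 + -2·-3 + 1·5 + 2·5 = 41
  a_5 = -4·41 + -2·-5 + 1·-3 + 2·5 = -147
  a_6 = -4·-147 + -2·41 + 1·-5 + 2·-3 = 495
  a_7 = -4·495 + -2·-147 + 1·41 + 2·-5 = -1655
  a_8 = -4·-1655 + -2·495 + 1·-147 + 2·41 = 5565
  a_9 = -4·5565 + -2·-1655 + 1·495 + 2·-147 = -18749
  a_10 = -4·-18749 + -2·5565 + 1·-1655 + 2·495 = 63201
  a_11 = -4·63201 + -2·-18749 + 1·5565 + 2·-1655 = -213051
  a_12 = -4·-213051 + -2·63201 + 1·-18749 + 2·5565 = 718183
  a_13 = -4·718183 + -2·-213051 + 1·63201 + 2·-18749 = -2420927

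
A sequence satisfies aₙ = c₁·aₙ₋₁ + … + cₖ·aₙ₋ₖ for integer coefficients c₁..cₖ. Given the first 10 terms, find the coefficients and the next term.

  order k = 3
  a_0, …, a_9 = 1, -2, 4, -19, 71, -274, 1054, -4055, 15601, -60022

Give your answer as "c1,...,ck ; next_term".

  a_3 = -3·4 + 3·-2 + -1·1 = -19
  a_4 = -3·-19 + 3·4 + -1·-2 = 71
  a_5 = -3·71 + 3·-19 + -1·4 = -274
  a_6 = -3·-274 + 3·71 + -1·-19 = 1054
  a_7 = -3·1054 + 3·-274 + -1·71 = -4055
  a_8 = -3·-4055 + 3·1054 + -1·-274 = 15601
  a_9 = -3·15601 + 3·-4055 + -1·1054 = -60022
  a_10 = -3·-60022 + 3·15601 + -1·-4055 = 230924

-3,3,-1 ; 230924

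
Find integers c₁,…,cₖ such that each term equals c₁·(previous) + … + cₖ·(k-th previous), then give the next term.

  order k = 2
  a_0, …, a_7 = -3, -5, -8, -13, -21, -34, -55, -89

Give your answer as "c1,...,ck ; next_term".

1,1 ; -144

  a_2 = 1·-5 + 1·-3 = -8
  a_3 = 1·-8 + 1·-5 = -13
  a_4 = 1·-13 + 1·-8 = -21
  a_5 = 1·-21 + 1·-13 = -34
  a_6 = 1·-34 + 1·-21 = -55
  a_7 = 1·-55 + 1·-34 = -89
  a_8 = 1·-89 + 1·-55 = -144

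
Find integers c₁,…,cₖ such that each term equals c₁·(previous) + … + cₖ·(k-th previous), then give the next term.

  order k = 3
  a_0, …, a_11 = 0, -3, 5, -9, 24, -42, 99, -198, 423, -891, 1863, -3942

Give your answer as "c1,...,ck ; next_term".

0,3,-3 ; 8262

  a_3 = 0·5 + 3·-3 + -3·0 = -9
  a_4 = 0·-9 + 3·5 + -3·-3 = 24
  a_5 = 0·24 + 3·-9 + -3·5 = -42
  a_6 = 0·-42 + 3·24 + -3·-9 = 99
  a_7 = 0·99 + 3·-42 + -3·24 = -198
  a_8 = 0·-198 + 3·99 + -3·-42 = 423
  a_9 = 0·423 + 3·-198 + -3·99 = -891
  a_10 = 0·-891 + 3·423 + -3·-198 = 1863
  a_11 = 0·1863 + 3·-891 + -3·423 = -3942
  a_12 = 0·-3942 + 3·1863 + -3·-891 = 8262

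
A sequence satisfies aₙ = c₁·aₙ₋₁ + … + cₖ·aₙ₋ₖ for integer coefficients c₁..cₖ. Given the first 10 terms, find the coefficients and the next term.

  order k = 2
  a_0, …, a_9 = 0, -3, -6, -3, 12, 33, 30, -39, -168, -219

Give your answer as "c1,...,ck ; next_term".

  a_2 = 2·-3 + -3·0 = -6
  a_3 = 2·-6 + -3·-3 = -3
  a_4 = 2·-3 + -3·-6 = 12
  a_5 = 2·12 + -3·-3 = 33
  a_6 = 2·33 + -3·12 = 30
  a_7 = 2·30 + -3·33 = -39
  a_8 = 2·-39 + -3·30 = -168
  a_9 = 2·-168 + -3·-39 = -219
  a_10 = 2·-219 + -3·-168 = 66

2,-3 ; 66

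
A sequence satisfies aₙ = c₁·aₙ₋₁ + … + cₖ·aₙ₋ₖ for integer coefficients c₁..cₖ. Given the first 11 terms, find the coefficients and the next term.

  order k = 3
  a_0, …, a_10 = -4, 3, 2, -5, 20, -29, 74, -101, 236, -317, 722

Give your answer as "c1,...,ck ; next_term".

  a_3 = -1·2 + 3·3 + 3·-4 = -5
  a_4 = -1·-5 + 3·2 + 3·3 = 20
  a_5 = -1·20 + 3·-5 + 3·2 = -29
  a_6 = -1·-29 + 3·20 + 3·-5 = 74
  a_7 = -1·74 + 3·-29 + 3·20 = -101
  a_8 = -1·-101 + 3·74 + 3·-29 = 236
  a_9 = -1·236 + 3·-101 + 3·74 = -317
  a_10 = -1·-317 + 3·236 + 3·-101 = 722
  a_11 = -1·722 + 3·-317 + 3·236 = -965

-1,3,3 ; -965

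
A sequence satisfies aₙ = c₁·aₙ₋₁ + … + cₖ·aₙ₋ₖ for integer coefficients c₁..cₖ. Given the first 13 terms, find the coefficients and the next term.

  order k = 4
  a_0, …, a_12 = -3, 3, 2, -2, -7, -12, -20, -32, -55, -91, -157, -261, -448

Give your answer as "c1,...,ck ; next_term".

  a_4 = 1·-2 + 2·2 + -2·3 + 1·-3 = -7
  a_5 = 1·-7 + 2·-2 + -2·2 + 1·3 = -12
  a_6 = 1·-12 + 2·-7 + -2·-2 + 1·2 = -20
  a_7 = 1·-20 + 2·-12 + -2·-7 + 1·-2 = -32
  a_8 = 1·-32 + 2·-20 + -2·-12 + 1·-7 = -55
  a_9 = 1·-55 + 2·-32 + -2·-20 + 1·-12 = -91
  a_10 = 1·-91 + 2·-55 + -2·-32 + 1·-20 = -157
  a_11 = 1·-157 + 2·-91 + -2·-55 + 1·-32 = -261
  a_12 = 1·-261 + 2·-157 + -2·-91 + 1·-55 = -448
  a_13 = 1·-448 + 2·-261 + -2·-157 + 1·-91 = -747

1,2,-2,1 ; -747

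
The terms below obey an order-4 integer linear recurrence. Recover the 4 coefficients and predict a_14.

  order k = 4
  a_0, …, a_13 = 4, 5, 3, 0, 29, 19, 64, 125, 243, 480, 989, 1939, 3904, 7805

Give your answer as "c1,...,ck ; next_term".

0,2,3,2 ; 15603

  a_4 = 0·0 + 2·3 + 3·5 + 2·4 = 29
  a_5 = 0·29 + 2·0 + 3·3 + 2·5 = 19
  a_6 = 0·19 + 2·29 + 3·0 + 2·3 = 64
  a_7 = 0·64 + 2·19 + 3·29 + 2·0 = 125
  a_8 = 0·125 + 2·64 + 3·19 + 2·29 = 243
  a_9 = 0·243 + 2·125 + 3·64 + 2·19 = 480
  a_10 = 0·480 + 2·243 + 3·125 + 2·64 = 989
  a_11 = 0·989 + 2·480 + 3·243 + 2·125 = 1939
  a_12 = 0·1939 + 2·989 + 3·480 + 2·243 = 3904
  a_13 = 0·3904 + 2·1939 + 3·989 + 2·480 = 7805
  a_14 = 0·7805 + 2·3904 + 3·1939 + 2·989 = 15603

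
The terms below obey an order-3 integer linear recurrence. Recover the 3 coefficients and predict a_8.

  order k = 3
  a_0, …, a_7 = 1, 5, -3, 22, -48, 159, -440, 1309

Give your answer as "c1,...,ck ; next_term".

-2,3,1 ; -3779

  a_3 = -2·-3 + 3·5 + 1·1 = 22
  a_4 = -2·22 + 3·-3 + 1·5 = -48
  a_5 = -2·-48 + 3·22 + 1·-3 = 159
  a_6 = -2·159 + 3·-48 + 1·22 = -440
  a_7 = -2·-440 + 3·159 + 1·-48 = 1309
  a_8 = -2·1309 + 3·-440 + 1·159 = -3779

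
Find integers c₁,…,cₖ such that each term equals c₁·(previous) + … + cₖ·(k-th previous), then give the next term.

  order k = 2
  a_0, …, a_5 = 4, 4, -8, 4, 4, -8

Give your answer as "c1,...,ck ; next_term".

  a_2 = -1·4 + -1·4 = -8
  a_3 = -1·-8 + -1·4 = 4
  a_4 = -1·4 + -1·-8 = 4
  a_5 = -1·4 + -1·4 = -8
  a_6 = -1·-8 + -1·4 = 4

-1,-1 ; 4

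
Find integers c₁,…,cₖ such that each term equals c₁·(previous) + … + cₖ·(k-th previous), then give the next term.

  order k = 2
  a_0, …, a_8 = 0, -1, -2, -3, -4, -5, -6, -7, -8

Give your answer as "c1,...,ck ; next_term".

2,-1 ; -9

  a_2 = 2·-1 + -1·0 = -2
  a_3 = 2·-2 + -1·-1 = -3
  a_4 = 2·-3 + -1·-2 = -4
  a_5 = 2·-4 + -1·-3 = -5
  a_6 = 2·-5 + -1·-4 = -6
  a_7 = 2·-6 + -1·-5 = -7
  a_8 = 2·-7 + -1·-6 = -8
  a_9 = 2·-8 + -1·-7 = -9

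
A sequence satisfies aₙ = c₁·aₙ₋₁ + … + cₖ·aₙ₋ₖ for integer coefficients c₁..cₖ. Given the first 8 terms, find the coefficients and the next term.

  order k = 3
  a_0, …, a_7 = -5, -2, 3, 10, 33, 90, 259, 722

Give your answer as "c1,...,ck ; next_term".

2,3,-2 ; 2041

  a_3 = 2·3 + 3·-2 + -2·-5 = 10
  a_4 = 2·10 + 3·3 + -2·-2 = 33
  a_5 = 2·33 + 3·10 + -2·3 = 90
  a_6 = 2·90 + 3·33 + -2·10 = 259
  a_7 = 2·259 + 3·90 + -2·33 = 722
  a_8 = 2·722 + 3·259 + -2·90 = 2041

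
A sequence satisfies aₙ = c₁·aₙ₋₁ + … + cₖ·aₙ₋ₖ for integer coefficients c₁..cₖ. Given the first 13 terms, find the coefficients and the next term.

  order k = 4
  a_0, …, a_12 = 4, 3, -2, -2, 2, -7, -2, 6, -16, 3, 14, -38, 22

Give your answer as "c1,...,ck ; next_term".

  a_4 = 0·-2 + 0·-2 + 2·3 + -1·4 = 2
  a_5 = 0·2 + 0·-2 + 2·-2 + -1·3 = -7
  a_6 = 0·-7 + 0·2 + 2·-2 + -1·-2 = -2
  a_7 = 0·-2 + 0·-7 + 2·2 + -1·-2 = 6
  a_8 = 0·6 + 0·-2 + 2·-7 + -1·2 = -16
  a_9 = 0·-16 + 0·6 + 2·-2 + -1·-7 = 3
  a_10 = 0·3 + 0·-16 + 2·6 + -1·-2 = 14
  a_11 = 0·14 + 0·3 + 2·-16 + -1·6 = -38
  a_12 = 0·-38 + 0·14 + 2·3 + -1·-16 = 22
  a_13 = 0·22 + 0·-38 + 2·14 + -1·3 = 25

0,0,2,-1 ; 25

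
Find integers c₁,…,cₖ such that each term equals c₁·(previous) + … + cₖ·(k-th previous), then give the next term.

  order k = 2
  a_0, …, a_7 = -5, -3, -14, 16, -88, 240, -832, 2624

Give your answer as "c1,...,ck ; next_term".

-2,4 ; -8576

  a_2 = -2·-3 + 4·-5 = -14
  a_3 = -2·-14 + 4·-3 = 16
  a_4 = -2·16 + 4·-14 = -88
  a_5 = -2·-88 + 4·16 = 240
  a_6 = -2·240 + 4·-88 = -832
  a_7 = -2·-832 + 4·240 = 2624
  a_8 = -2·2624 + 4·-832 = -8576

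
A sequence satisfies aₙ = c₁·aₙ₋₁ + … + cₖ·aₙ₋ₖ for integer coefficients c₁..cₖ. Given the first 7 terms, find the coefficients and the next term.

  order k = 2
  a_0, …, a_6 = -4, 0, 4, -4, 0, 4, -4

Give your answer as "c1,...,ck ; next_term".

-1,-1 ; 0

  a_2 = -1·0 + -1·-4 = 4
  a_3 = -1·4 + -1·0 = -4
  a_4 = -1·-4 + -1·4 = 0
  a_5 = -1·0 + -1·-4 = 4
  a_6 = -1·4 + -1·0 = -4
  a_7 = -1·-4 + -1·4 = 0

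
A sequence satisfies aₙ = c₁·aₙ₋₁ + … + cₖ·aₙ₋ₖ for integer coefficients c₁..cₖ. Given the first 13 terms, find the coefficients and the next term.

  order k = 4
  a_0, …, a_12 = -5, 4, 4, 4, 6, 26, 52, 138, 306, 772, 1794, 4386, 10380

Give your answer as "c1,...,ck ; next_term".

1,3,0,2 ; 25082

  a_4 = 1·4 + 3·4 + 0·4 + 2·-5 = 6
  a_5 = 1·6 + 3·4 + 0·4 + 2·4 = 26
  a_6 = 1·26 + 3·6 + 0·4 + 2·4 = 52
  a_7 = 1·52 + 3·26 + 0·6 + 2·4 = 138
  a_8 = 1·138 + 3·52 + 0·26 + 2·6 = 306
  a_9 = 1·306 + 3·138 + 0·52 + 2·26 = 772
  a_10 = 1·772 + 3·306 + 0·138 + 2·52 = 1794
  a_11 = 1·1794 + 3·772 + 0·306 + 2·138 = 4386
  a_12 = 1·4386 + 3·1794 + 0·772 + 2·306 = 10380
  a_13 = 1·10380 + 3·4386 + 0·1794 + 2·772 = 25082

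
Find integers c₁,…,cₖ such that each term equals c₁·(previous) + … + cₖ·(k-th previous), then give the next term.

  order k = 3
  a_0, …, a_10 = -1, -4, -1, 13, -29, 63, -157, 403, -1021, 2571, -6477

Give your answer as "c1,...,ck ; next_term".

-3,-2,-2 ; 16331

  a_3 = -3·-1 + -2·-4 + -2·-1 = 13
  a_4 = -3·13 + -2·-1 + -2·-4 = -29
  a_5 = -3·-29 + -2·13 + -2·-1 = 63
  a_6 = -3·63 + -2·-29 + -2·13 = -157
  a_7 = -3·-157 + -2·63 + -2·-29 = 403
  a_8 = -3·403 + -2·-157 + -2·63 = -1021
  a_9 = -3·-1021 + -2·403 + -2·-157 = 2571
  a_10 = -3·2571 + -2·-1021 + -2·403 = -6477
  a_11 = -3·-6477 + -2·2571 + -2·-1021 = 16331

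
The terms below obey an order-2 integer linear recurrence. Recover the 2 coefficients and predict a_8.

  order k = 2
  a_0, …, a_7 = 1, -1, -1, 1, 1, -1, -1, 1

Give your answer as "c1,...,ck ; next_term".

0,-1 ; 1

  a_2 = 0·-1 + -1·1 = -1
  a_3 = 0·-1 + -1·-1 = 1
  a_4 = 0·1 + -1·-1 = 1
  a_5 = 0·1 + -1·1 = -1
  a_6 = 0·-1 + -1·1 = -1
  a_7 = 0·-1 + -1·-1 = 1
  a_8 = 0·1 + -1·-1 = 1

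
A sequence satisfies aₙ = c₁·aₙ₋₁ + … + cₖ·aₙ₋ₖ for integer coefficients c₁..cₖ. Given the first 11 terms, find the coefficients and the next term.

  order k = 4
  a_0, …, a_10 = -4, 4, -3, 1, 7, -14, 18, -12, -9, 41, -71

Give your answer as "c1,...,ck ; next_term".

  a_4 = -1·1 + 0·-3 + 1·4 + -1·-4 = 7
  a_5 = -1·7 + 0·1 + 1·-3 + -1·4 = -14
  a_6 = -1·-14 + 0·7 + 1·1 + -1·-3 = 18
  a_7 = -1·18 + 0·-14 + 1·7 + -1·1 = -12
  a_8 = -1·-12 + 0·18 + 1·-14 + -1·7 = -9
  a_9 = -1·-9 + 0·-12 + 1·18 + -1·-14 = 41
  a_10 = -1·41 + 0·-9 + 1·-12 + -1·18 = -71
  a_11 = -1·-71 + 0·41 + 1·-9 + -1·-12 = 74

-1,0,1,-1 ; 74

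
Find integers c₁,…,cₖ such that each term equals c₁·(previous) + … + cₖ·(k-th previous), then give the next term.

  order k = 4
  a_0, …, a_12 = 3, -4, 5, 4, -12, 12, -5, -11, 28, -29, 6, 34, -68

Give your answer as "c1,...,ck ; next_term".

-1,-1,0,-1 ; 63

  a_4 = -1·4 + -1·5 + 0·-4 + -1·3 = -12
  a_5 = -1·-12 + -1·4 + 0·5 + -1·-4 = 12
  a_6 = -1·12 + -1·-12 + 0·4 + -1·5 = -5
  a_7 = -1·-5 + -1·12 + 0·-12 + -1·4 = -11
  a_8 = -1·-11 + -1·-5 + 0·12 + -1·-12 = 28
  a_9 = -1·28 + -1·-11 + 0·-5 + -1·12 = -29
  a_10 = -1·-29 + -1·28 + 0·-11 + -1·-5 = 6
  a_11 = -1·6 + -1·-29 + 0·28 + -1·-11 = 34
  a_12 = -1·34 + -1·6 + 0·-29 + -1·28 = -68
  a_13 = -1·-68 + -1·34 + 0·6 + -1·-29 = 63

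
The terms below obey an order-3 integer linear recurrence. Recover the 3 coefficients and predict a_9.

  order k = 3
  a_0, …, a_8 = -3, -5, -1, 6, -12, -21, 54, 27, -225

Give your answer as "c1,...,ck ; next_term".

0,-3,3 ; 81

  a_3 = 0·-1 + -3·-5 + 3·-3 = 6
  a_4 = 0·6 + -3·-1 + 3·-5 = -12
  a_5 = 0·-12 + -3·6 + 3·-1 = -21
  a_6 = 0·-21 + -3·-12 + 3·6 = 54
  a_7 = 0·54 + -3·-21 + 3·-12 = 27
  a_8 = 0·27 + -3·54 + 3·-21 = -225
  a_9 = 0·-225 + -3·27 + 3·54 = 81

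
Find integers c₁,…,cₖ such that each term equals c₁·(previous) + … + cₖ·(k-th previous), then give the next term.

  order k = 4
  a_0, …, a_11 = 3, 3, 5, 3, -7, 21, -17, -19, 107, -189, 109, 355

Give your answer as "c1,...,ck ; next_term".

  a_4 = -2·3 + -2·5 + 2·3 + 1·3 = -7
  a_5 = -2·-7 + -2·3 + 2·5 + 1·3 = 21
  a_6 = -2·21 + -2·-7 + 2·3 + 1·5 = -17
  a_7 = -2·-17 + -2·21 + 2·-7 + 1·3 = -19
  a_8 = -2·-19 + -2·-17 + 2·21 + 1·-7 = 107
  a_9 = -2·107 + -2·-19 + 2·-17 + 1·21 = -189
  a_10 = -2·-189 + -2·107 + 2·-19 + 1·-17 = 109
  a_11 = -2·109 + -2·-189 + 2·107 + 1·-19 = 355
  a_12 = -2·355 + -2·109 + 2·-189 + 1·107 = -1199

-2,-2,2,1 ; -1199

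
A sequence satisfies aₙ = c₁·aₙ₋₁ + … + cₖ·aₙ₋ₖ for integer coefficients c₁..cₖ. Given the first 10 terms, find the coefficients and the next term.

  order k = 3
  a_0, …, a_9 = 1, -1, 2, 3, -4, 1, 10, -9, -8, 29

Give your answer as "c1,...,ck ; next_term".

  a_3 = 0·2 + -1·-1 + 2·1 = 3
  a_4 = 0·3 + -1·2 + 2·-1 = -4
  a_5 = 0·-4 + -1·3 + 2·2 = 1
  a_6 = 0·1 + -1·-4 + 2·3 = 10
  a_7 = 0·10 + -1·1 + 2·-4 = -9
  a_8 = 0·-9 + -1·10 + 2·1 = -8
  a_9 = 0·-8 + -1·-9 + 2·10 = 29
  a_10 = 0·29 + -1·-8 + 2·-9 = -10

0,-1,2 ; -10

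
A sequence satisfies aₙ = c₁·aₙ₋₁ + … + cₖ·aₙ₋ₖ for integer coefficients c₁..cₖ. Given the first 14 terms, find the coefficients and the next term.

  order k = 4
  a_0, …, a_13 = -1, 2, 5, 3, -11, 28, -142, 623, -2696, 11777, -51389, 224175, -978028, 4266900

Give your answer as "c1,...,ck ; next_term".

  a_4 = -4·3 + 1·5 + -3·2 + -2·-1 = -11
  a_5 = -4·-11 + 1·3 + -3·5 + -2·2 = 28
  a_6 = -4·28 + 1·-11 + -3·3 + -2·5 = -142
  a_7 = -4·-142 + 1·28 + -3·-11 + -2·3 = 623
  a_8 = -4·623 + 1·-142 + -3·28 + -2·-11 = -2696
  a_9 = -4·-2696 + 1·623 + -3·-142 + -2·28 = 11777
  a_10 = -4·11777 + 1·-2696 + -3·623 + -2·-142 = -51389
  a_11 = -4·-51389 + 1·11777 + -3·-2696 + -2·623 = 224175
  a_12 = -4·224175 + 1·-51389 + -3·11777 + -2·-2696 = -978028
  a_13 = -4·-978028 + 1·224175 + -3·-51389 + -2·11777 = 4266900
  a_14 = -4·4266900 + 1·-978028 + -3·224175 + -2·-51389 = -18615375

-4,1,-3,-2 ; -18615375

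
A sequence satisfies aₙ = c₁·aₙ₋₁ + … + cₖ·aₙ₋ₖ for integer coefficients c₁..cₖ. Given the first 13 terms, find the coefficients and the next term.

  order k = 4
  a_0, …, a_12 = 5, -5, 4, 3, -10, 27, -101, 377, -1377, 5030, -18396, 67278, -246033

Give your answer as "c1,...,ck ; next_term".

-4,-2,-3,-1 ; 899734

  a_4 = -4·3 + -2·4 + -3·-5 + -1·5 = -10
  a_5 = -4·-10 + -2·3 + -3·4 + -1·-5 = 27
  a_6 = -4·27 + -2·-10 + -3·3 + -1·4 = -101
  a_7 = -4·-101 + -2·27 + -3·-10 + -1·3 = 377
  a_8 = -4·377 + -2·-101 + -3·27 + -1·-10 = -1377
  a_9 = -4·-1377 + -2·377 + -3·-101 + -1·27 = 5030
  a_10 = -4·5030 + -2·-1377 + -3·377 + -1·-101 = -18396
  a_11 = -4·-18396 + -2·5030 + -3·-1377 + -1·377 = 67278
  a_12 = -4·67278 + -2·-18396 + -3·5030 + -1·-1377 = -246033
  a_13 = -4·-246033 + -2·67278 + -3·-18396 + -1·5030 = 899734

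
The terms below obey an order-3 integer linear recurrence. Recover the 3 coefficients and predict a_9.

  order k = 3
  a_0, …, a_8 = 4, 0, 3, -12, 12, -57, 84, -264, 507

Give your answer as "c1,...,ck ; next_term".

0,4,-3 ; -1308

  a_3 = 0·3 + 4·0 + -3·4 = -12
  a_4 = 0·-12 + 4·3 + -3·0 = 12
  a_5 = 0·12 + 4·-12 + -3·3 = -57
  a_6 = 0·-57 + 4·12 + -3·-12 = 84
  a_7 = 0·84 + 4·-57 + -3·12 = -264
  a_8 = 0·-264 + 4·84 + -3·-57 = 507
  a_9 = 0·507 + 4·-264 + -3·84 = -1308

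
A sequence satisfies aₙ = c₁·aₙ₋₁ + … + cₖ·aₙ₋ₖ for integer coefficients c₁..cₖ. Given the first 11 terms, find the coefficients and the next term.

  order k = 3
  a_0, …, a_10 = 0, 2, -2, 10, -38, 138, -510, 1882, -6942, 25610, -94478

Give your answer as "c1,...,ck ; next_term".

  a_3 = -3·-2 + 2·2 + -2·0 = 10
  a_4 = -3·10 + 2·-2 + -2·2 = -38
  a_5 = -3·-38 + 2·10 + -2·-2 = 138
  a_6 = -3·138 + 2·-38 + -2·10 = -510
  a_7 = -3·-510 + 2·138 + -2·-38 = 1882
  a_8 = -3·1882 + 2·-510 + -2·138 = -6942
  a_9 = -3·-6942 + 2·1882 + -2·-510 = 25610
  a_10 = -3·25610 + 2·-6942 + -2·1882 = -94478
  a_11 = -3·-94478 + 2·25610 + -2·-6942 = 348538

-3,2,-2 ; 348538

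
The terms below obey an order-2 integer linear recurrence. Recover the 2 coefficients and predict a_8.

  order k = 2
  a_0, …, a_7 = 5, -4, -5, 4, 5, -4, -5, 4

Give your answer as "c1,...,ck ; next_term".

  a_2 = 0·-4 + -1·5 = -5
  a_3 = 0·-5 + -1·-4 = 4
  a_4 = 0·4 + -1·-5 = 5
  a_5 = 0·5 + -1·4 = -4
  a_6 = 0·-4 + -1·5 = -5
  a_7 = 0·-5 + -1·-4 = 4
  a_8 = 0·4 + -1·-5 = 5

0,-1 ; 5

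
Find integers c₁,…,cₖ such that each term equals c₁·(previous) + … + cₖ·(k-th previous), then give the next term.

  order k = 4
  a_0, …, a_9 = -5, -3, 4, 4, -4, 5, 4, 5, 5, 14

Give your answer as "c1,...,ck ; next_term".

  a_4 = 0·4 + 1·4 + 1·-3 + 1·-5 = -4
  a_5 = 0·-4 + 1·4 + 1·4 + 1·-3 = 5
  a_6 = 0·5 + 1·-4 + 1·4 + 1·4 = 4
  a_7 = 0·4 + 1·5 + 1·-4 + 1·4 = 5
  a_8 = 0·5 + 1·4 + 1·5 + 1·-4 = 5
  a_9 = 0·5 + 1·5 + 1·4 + 1·5 = 14
  a_10 = 0·14 + 1·5 + 1·5 + 1·4 = 14

0,1,1,1 ; 14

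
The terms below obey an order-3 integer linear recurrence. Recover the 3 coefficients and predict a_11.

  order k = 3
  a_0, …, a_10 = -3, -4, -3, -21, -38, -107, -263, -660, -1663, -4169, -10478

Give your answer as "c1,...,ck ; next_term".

1,3,2 ; -26311

  a_3 = 1·-3 + 3·-4 + 2·-3 = -21
  a_4 = 1·-21 + 3·-3 + 2·-4 = -38
  a_5 = 1·-38 + 3·-21 + 2·-3 = -107
  a_6 = 1·-107 + 3·-38 + 2·-21 = -263
  a_7 = 1·-263 + 3·-107 + 2·-38 = -660
  a_8 = 1·-660 + 3·-263 + 2·-107 = -1663
  a_9 = 1·-1663 + 3·-660 + 2·-263 = -4169
  a_10 = 1·-4169 + 3·-1663 + 2·-660 = -10478
  a_11 = 1·-10478 + 3·-4169 + 2·-1663 = -26311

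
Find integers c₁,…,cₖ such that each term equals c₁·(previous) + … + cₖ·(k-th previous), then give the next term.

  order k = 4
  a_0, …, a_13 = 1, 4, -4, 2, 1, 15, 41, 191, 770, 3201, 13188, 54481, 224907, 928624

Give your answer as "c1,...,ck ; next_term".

  a_4 = 3·2 + 4·-4 + 2·4 + 3·1 = 1
  a_5 = 3·1 + 4·2 + 2·-4 + 3·4 = 15
  a_6 = 3·15 + 4·1 + 2·2 + 3·-4 = 41
  a_7 = 3·41 + 4·15 + 2·1 + 3·2 = 191
  a_8 = 3·191 + 4·41 + 2·15 + 3·1 = 770
  a_9 = 3·770 + 4·191 + 2·41 + 3·15 = 3201
  a_10 = 3·3201 + 4·770 + 2·191 + 3·41 = 13188
  a_11 = 3·13188 + 4·3201 + 2·770 + 3·191 = 54481
  a_12 = 3·54481 + 4·13188 + 2·3201 + 3·770 = 224907
  a_13 = 3·224907 + 4·54481 + 2·13188 + 3·3201 = 928624
  a_14 = 3·928624 + 4·224907 + 2·54481 + 3·13188 = 3834026

3,4,2,3 ; 3834026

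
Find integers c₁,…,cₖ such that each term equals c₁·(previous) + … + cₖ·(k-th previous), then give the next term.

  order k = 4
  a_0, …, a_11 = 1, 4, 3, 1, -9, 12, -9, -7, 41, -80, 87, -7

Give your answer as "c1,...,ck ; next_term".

  a_4 = -2·1 + -2·3 + 0·4 + -1·1 = -9
  a_5 = -2·-9 + -2·1 + 0·3 + -1·4 = 12
  a_6 = -2·12 + -2·-9 + 0·1 + -1·3 = -9
  a_7 = -2·-9 + -2·12 + 0·-9 + -1·1 = -7
  a_8 = -2·-7 + -2·-9 + 0·12 + -1·-9 = 41
  a_9 = -2·41 + -2·-7 + 0·-9 + -1·12 = -80
  a_10 = -2·-80 + -2·41 + 0·-7 + -1·-9 = 87
  a_11 = -2·87 + -2·-80 + 0·41 + -1·-7 = -7
  a_12 = -2·-7 + -2·87 + 0·-80 + -1·41 = -201

-2,-2,0,-1 ; -201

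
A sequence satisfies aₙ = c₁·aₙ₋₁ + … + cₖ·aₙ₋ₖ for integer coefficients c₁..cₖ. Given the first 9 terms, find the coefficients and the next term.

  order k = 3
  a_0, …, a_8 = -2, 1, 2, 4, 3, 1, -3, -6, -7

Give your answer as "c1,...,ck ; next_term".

  a_3 = 1·2 + 0·1 + -1·-2 = 4
  a_4 = 1·4 + 0·2 + -1·1 = 3
  a_5 = 1·3 + 0·4 + -1·2 = 1
  a_6 = 1·1 + 0·3 + -1·4 = -3
  a_7 = 1·-3 + 0·1 + -1·3 = -6
  a_8 = 1·-6 + 0·-3 + -1·1 = -7
  a_9 = 1·-7 + 0·-6 + -1·-3 = -4

1,0,-1 ; -4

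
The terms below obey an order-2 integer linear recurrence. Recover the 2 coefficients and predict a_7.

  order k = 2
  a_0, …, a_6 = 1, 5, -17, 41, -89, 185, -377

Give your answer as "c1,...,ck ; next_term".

  a_2 = -3·5 + -2·1 = -17
  a_3 = -3·-17 + -2·5 = 41
  a_4 = -3·41 + -2·-17 = -89
  a_5 = -3·-89 + -2·41 = 185
  a_6 = -3·185 + -2·-89 = -377
  a_7 = -3·-377 + -2·185 = 761

-3,-2 ; 761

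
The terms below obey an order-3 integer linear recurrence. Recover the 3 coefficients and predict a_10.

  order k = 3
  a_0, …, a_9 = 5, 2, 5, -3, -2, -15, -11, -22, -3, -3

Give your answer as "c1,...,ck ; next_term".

1,1,-2 ; 38

  a_3 = 1·5 + 1·2 + -2·5 = -3
  a_4 = 1·-3 + 1·5 + -2·2 = -2
  a_5 = 1·-2 + 1·-3 + -2·5 = -15
  a_6 = 1·-15 + 1·-2 + -2·-3 = -11
  a_7 = 1·-11 + 1·-15 + -2·-2 = -22
  a_8 = 1·-22 + 1·-11 + -2·-15 = -3
  a_9 = 1·-3 + 1·-22 + -2·-11 = -3
  a_10 = 1·-3 + 1·-3 + -2·-22 = 38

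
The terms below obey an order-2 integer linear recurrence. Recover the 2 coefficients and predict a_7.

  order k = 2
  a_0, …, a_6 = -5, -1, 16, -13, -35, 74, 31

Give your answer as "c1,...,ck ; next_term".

-1,-3 ; -253

  a_2 = -1·-1 + -3·-5 = 16
  a_3 = -1·16 + -3·-1 = -13
  a_4 = -1·-13 + -3·16 = -35
  a_5 = -1·-35 + -3·-13 = 74
  a_6 = -1·74 + -3·-35 = 31
  a_7 = -1·31 + -3·74 = -253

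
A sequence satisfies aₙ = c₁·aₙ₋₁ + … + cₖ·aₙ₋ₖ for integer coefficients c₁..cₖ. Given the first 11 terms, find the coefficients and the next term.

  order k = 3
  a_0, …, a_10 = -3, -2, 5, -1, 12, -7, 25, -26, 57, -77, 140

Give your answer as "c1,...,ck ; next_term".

0,2,-1 ; -211

  a_3 = 0·5 + 2·-2 + -1·-3 = -1
  a_4 = 0·-1 + 2·5 + -1·-2 = 12
  a_5 = 0·12 + 2·-1 + -1·5 = -7
  a_6 = 0·-7 + 2·12 + -1·-1 = 25
  a_7 = 0·25 + 2·-7 + -1·12 = -26
  a_8 = 0·-26 + 2·25 + -1·-7 = 57
  a_9 = 0·57 + 2·-26 + -1·25 = -77
  a_10 = 0·-77 + 2·57 + -1·-26 = 140
  a_11 = 0·140 + 2·-77 + -1·57 = -211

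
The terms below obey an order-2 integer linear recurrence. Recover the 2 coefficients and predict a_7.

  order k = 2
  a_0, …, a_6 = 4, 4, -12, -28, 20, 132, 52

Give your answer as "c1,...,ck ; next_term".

  a_2 = 1·4 + -4·4 = -12
  a_3 = 1·-12 + -4·4 = -28
  a_4 = 1·-28 + -4·-12 = 20
  a_5 = 1·20 + -4·-28 = 132
  a_6 = 1·132 + -4·20 = 52
  a_7 = 1·52 + -4·132 = -476

1,-4 ; -476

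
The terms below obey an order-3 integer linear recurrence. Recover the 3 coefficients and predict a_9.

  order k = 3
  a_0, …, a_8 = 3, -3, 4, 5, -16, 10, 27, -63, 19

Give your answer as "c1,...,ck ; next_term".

  a_3 = -1·4 + -2·-3 + 1·3 = 5
  a_4 = -1·5 + -2·4 + 1·-3 = -16
  a_5 = -1·-16 + -2·5 + 1·4 = 10
  a_6 = -1·10 + -2·-16 + 1·5 = 27
  a_7 = -1·27 + -2·10 + 1·-16 = -63
  a_8 = -1·-63 + -2·27 + 1·10 = 19
  a_9 = -1·19 + -2·-63 + 1·27 = 134

-1,-2,1 ; 134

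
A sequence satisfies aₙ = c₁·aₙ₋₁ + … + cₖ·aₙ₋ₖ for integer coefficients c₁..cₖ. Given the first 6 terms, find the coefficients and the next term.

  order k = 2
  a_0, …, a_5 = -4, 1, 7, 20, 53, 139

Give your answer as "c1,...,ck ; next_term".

  a_2 = 3·1 + -1·-4 = 7
  a_3 = 3·7 + -1·1 = 20
  a_4 = 3·20 + -1·7 = 53
  a_5 = 3·53 + -1·20 = 139
  a_6 = 3·139 + -1·53 = 364

3,-1 ; 364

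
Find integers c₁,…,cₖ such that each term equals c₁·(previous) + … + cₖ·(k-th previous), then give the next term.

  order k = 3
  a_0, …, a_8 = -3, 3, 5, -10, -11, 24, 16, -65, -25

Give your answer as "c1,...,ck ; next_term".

1,-2,3 ; 153

  a_3 = 1·5 + -2·3 + 3·-3 = -10
  a_4 = 1·-10 + -2·5 + 3·3 = -11
  a_5 = 1·-11 + -2·-10 + 3·5 = 24
  a_6 = 1·24 + -2·-11 + 3·-10 = 16
  a_7 = 1·16 + -2·24 + 3·-11 = -65
  a_8 = 1·-65 + -2·16 + 3·24 = -25
  a_9 = 1·-25 + -2·-65 + 3·16 = 153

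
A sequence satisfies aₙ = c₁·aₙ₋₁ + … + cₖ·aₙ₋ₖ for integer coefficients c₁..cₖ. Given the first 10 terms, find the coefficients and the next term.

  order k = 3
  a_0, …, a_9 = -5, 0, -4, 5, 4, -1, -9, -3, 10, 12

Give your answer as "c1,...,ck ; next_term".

  a_3 = 0·-4 + -1·0 + -1·-5 = 5
  a_4 = 0·5 + -1·-4 + -1·0 = 4
  a_5 = 0·4 + -1·5 + -1·-4 = -1
  a_6 = 0·-1 + -1·4 + -1·5 = -9
  a_7 = 0·-9 + -1·-1 + -1·4 = -3
  a_8 = 0·-3 + -1·-9 + -1·-1 = 10
  a_9 = 0·10 + -1·-3 + -1·-9 = 12
  a_10 = 0·12 + -1·10 + -1·-3 = -7

0,-1,-1 ; -7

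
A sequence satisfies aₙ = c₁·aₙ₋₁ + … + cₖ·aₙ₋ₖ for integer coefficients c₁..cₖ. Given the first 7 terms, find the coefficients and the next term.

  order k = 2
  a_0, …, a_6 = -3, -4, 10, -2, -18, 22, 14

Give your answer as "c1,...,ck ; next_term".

  a_2 = -1·-4 + -2·-3 = 10
  a_3 = -1·10 + -2·-4 = -2
  a_4 = -1·-2 + -2·10 = -18
  a_5 = -1·-18 + -2·-2 = 22
  a_6 = -1·22 + -2·-18 = 14
  a_7 = -1·14 + -2·22 = -58

-1,-2 ; -58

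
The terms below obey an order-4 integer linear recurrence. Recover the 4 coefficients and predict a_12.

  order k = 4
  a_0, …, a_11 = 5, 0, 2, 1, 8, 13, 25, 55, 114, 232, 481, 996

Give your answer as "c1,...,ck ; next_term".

  a_4 = 1·1 + 1·2 + 2·0 + 1·5 = 8
  a_5 = 1·8 + 1·1 + 2·2 + 1·0 = 13
  a_6 = 1·13 + 1·8 + 2·1 + 1·2 = 25
  a_7 = 1·25 + 1·13 + 2·8 + 1·1 = 55
  a_8 = 1·55 + 1·25 + 2·13 + 1·8 = 114
  a_9 = 1·114 + 1·55 + 2·25 + 1·13 = 232
  a_10 = 1·232 + 1·114 + 2·55 + 1·25 = 481
  a_11 = 1·481 + 1·232 + 2·114 + 1·55 = 996
  a_12 = 1·996 + 1·481 + 2·232 + 1·114 = 2055

1,1,2,1 ; 2055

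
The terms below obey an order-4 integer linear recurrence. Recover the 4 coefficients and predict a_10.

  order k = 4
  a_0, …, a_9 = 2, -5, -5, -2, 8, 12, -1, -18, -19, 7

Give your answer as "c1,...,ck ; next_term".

  a_4 = 0·-2 + -1·-5 + -1·-5 + -1·2 = 8
  a_5 = 0·8 + -1·-2 + -1·-5 + -1·-5 = 12
  a_6 = 0·12 + -1·8 + -1·-2 + -1·-5 = -1
  a_7 = 0·-1 + -1·12 + -1·8 + -1·-2 = -18
  a_8 = 0·-18 + -1·-1 + -1·12 + -1·8 = -19
  a_9 = 0·-19 + -1·-18 + -1·-1 + -1·12 = 7
  a_10 = 0·7 + -1·-19 + -1·-18 + -1·-1 = 38

0,-1,-1,-1 ; 38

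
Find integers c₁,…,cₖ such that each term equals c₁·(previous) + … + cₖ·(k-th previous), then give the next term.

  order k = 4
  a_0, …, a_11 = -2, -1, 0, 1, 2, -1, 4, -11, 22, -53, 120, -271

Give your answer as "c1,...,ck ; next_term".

-2,1,0,-2 ; 618

  a_4 = -2·1 + 1·0 + 0·-1 + -2·-2 = 2
  a_5 = -2·2 + 1·1 + 0·0 + -2·-1 = -1
  a_6 = -2·-1 + 1·2 + 0·1 + -2·0 = 4
  a_7 = -2·4 + 1·-1 + 0·2 + -2·1 = -11
  a_8 = -2·-11 + 1·4 + 0·-1 + -2·2 = 22
  a_9 = -2·22 + 1·-11 + 0·4 + -2·-1 = -53
  a_10 = -2·-53 + 1·22 + 0·-11 + -2·4 = 120
  a_11 = -2·120 + 1·-53 + 0·22 + -2·-11 = -271
  a_12 = -2·-271 + 1·120 + 0·-53 + -2·22 = 618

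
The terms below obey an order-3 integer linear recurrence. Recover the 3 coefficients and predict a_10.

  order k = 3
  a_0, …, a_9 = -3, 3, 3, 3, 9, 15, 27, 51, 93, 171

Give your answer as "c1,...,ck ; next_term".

  a_3 = 1·3 + 1·3 + 1·-3 = 3
  a_4 = 1·3 + 1·3 + 1·3 = 9
  a_5 = 1·9 + 1·3 + 1·3 = 15
  a_6 = 1·15 + 1·9 + 1·3 = 27
  a_7 = 1·27 + 1·15 + 1·9 = 51
  a_8 = 1·51 + 1·27 + 1·15 = 93
  a_9 = 1·93 + 1·51 + 1·27 = 171
  a_10 = 1·171 + 1·93 + 1·51 = 315

1,1,1 ; 315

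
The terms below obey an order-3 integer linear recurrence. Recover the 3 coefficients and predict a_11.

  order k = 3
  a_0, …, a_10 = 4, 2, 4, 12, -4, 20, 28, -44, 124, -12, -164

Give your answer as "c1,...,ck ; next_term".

-1,0,4 ; 660

  a_3 = -1·4 + 0·2 + 4·4 = 12
  a_4 = -1·12 + 0·4 + 4·2 = -4
  a_5 = -1·-4 + 0·12 + 4·4 = 20
  a_6 = -1·20 + 0·-4 + 4·12 = 28
  a_7 = -1·28 + 0·20 + 4·-4 = -44
  a_8 = -1·-44 + 0·28 + 4·20 = 124
  a_9 = -1·124 + 0·-44 + 4·28 = -12
  a_10 = -1·-12 + 0·124 + 4·-44 = -164
  a_11 = -1·-164 + 0·-12 + 4·124 = 660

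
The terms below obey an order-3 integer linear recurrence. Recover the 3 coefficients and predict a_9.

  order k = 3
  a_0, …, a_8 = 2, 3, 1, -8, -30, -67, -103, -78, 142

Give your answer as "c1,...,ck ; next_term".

  a_3 = 3·1 + -3·3 + -1·2 = -8
  a_4 = 3·-8 + -3·1 + -1·3 = -30
  a_5 = 3·-30 + -3·-8 + -1·1 = -67
  a_6 = 3·-67 + -3·-30 + -1·-8 = -103
  a_7 = 3·-103 + -3·-67 + -1·-30 = -78
  a_8 = 3·-78 + -3·-103 + -1·-67 = 142
  a_9 = 3·142 + -3·-78 + -1·-103 = 763

3,-3,-1 ; 763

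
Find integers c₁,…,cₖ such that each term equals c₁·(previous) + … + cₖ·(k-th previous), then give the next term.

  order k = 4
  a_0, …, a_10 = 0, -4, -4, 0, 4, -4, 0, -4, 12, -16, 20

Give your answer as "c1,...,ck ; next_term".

  a_4 = -1·0 + 0·-4 + -1·-4 + 1·0 = 4
  a_5 = -1·4 + 0·0 + -1·-4 + 1·-4 = -4
  a_6 = -1·-4 + 0·4 + -1·0 + 1·-4 = 0
  a_7 = -1·0 + 0·-4 + -1·4 + 1·0 = -4
  a_8 = -1·-4 + 0·0 + -1·-4 + 1·4 = 12
  a_9 = -1·12 + 0·-4 + -1·0 + 1·-4 = -16
  a_10 = -1·-16 + 0·12 + -1·-4 + 1·0 = 20
  a_11 = -1·20 + 0·-16 + -1·12 + 1·-4 = -36

-1,0,-1,1 ; -36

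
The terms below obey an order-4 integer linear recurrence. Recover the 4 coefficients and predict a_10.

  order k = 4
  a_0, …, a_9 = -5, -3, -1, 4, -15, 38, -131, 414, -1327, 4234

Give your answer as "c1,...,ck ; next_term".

  a_4 = -2·4 + 3·-1 + -2·-3 + 2·-5 = -15
  a_5 = -2·-15 + 3·4 + -2·-1 + 2·-3 = 38
  a_6 = -2·38 + 3·-15 + -2·4 + 2·-1 = -131
  a_7 = -2·-131 + 3·38 + -2·-15 + 2·4 = 414
  a_8 = -2·414 + 3·-131 + -2·38 + 2·-15 = -1327
  a_9 = -2·-1327 + 3·414 + -2·-131 + 2·38 = 4234
  a_10 = -2·4234 + 3·-1327 + -2·414 + 2·-131 = -13539

-2,3,-2,2 ; -13539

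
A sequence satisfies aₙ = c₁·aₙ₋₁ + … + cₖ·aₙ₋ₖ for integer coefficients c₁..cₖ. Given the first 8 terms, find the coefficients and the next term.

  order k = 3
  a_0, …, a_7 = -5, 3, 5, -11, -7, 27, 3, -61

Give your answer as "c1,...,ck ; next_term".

  a_3 = 0·5 + -2·3 + 1·-5 = -11
  a_4 = 0·-11 + -2·5 + 1·3 = -7
  a_5 = 0·-7 + -2·-11 + 1·5 = 27
  a_6 = 0·27 + -2·-7 + 1·-11 = 3
  a_7 = 0·3 + -2·27 + 1·-7 = -61
  a_8 = 0·-61 + -2·3 + 1·27 = 21

0,-2,1 ; 21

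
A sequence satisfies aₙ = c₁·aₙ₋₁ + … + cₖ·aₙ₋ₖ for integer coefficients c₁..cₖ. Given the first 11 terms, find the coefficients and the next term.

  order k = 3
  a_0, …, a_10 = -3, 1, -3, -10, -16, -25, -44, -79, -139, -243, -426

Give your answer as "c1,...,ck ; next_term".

  a_3 = 2·-3 + -1·1 + 1·-3 = -10
  a_4 = 2·-10 + -1·-3 + 1·1 = -16
  a_5 = 2·-16 + -1·-10 + 1·-3 = -25
  a_6 = 2·-25 + -1·-16 + 1·-10 = -44
  a_7 = 2·-44 + -1·-25 + 1·-16 = -79
  a_8 = 2·-79 + -1·-44 + 1·-25 = -139
  a_9 = 2·-139 + -1·-79 + 1·-44 = -243
  a_10 = 2·-243 + -1·-139 + 1·-79 = -426
  a_11 = 2·-426 + -1·-243 + 1·-139 = -748

2,-1,1 ; -748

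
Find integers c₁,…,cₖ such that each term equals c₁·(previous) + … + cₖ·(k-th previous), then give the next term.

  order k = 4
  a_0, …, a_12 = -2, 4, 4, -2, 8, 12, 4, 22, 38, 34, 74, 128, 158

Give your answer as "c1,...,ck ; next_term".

  a_4 = 1·-2 + 0·4 + 2·4 + -1·-2 = 8
  a_5 = 1·8 + 0·-2 + 2·4 + -1·4 = 12
  a_6 = 1·12 + 0·8 + 2·-2 + -1·4 = 4
  a_7 = 1·4 + 0·12 + 2·8 + -1·-2 = 22
  a_8 = 1·22 + 0·4 + 2·12 + -1·8 = 38
  a_9 = 1·38 + 0·22 + 2·4 + -1·12 = 34
  a_10 = 1·34 + 0·38 + 2·22 + -1·4 = 74
  a_11 = 1·74 + 0·34 + 2·38 + -1·22 = 128
  a_12 = 1·128 + 0·74 + 2·34 + -1·38 = 158
  a_13 = 1·158 + 0·128 + 2·74 + -1·34 = 272

1,0,2,-1 ; 272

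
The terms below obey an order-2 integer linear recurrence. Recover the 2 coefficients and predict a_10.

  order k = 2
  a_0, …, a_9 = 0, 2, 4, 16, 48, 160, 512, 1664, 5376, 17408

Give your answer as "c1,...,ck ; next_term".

2,4 ; 56320

  a_2 = 2·2 + 4·0 = 4
  a_3 = 2·4 + 4·2 = 16
  a_4 = 2·16 + 4·4 = 48
  a_5 = 2·48 + 4·16 = 160
  a_6 = 2·160 + 4·48 = 512
  a_7 = 2·512 + 4·160 = 1664
  a_8 = 2·1664 + 4·512 = 5376
  a_9 = 2·5376 + 4·1664 = 17408
  a_10 = 2·17408 + 4·5376 = 56320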